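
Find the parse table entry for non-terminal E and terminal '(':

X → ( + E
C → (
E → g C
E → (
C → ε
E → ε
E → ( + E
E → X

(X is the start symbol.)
To find M[E, '('], we find productions for E where '(' is in the predict set (PREDICT(N → α) = (FIRST(α) \ {ε}) ∪ (FOLLOW(N) if α ⇒* ε)).

Relevant sets:
  FIRST(X) = { '(' }
  FOLLOW(E) = { $ }

E → g C: PREDICT = { 'g' }
E → (: PREDICT = { '(' }
  '(' is in predict set, so this production goes in M[E, '(']
E → ε: PREDICT = { $ }
E → ( + E: PREDICT = { '(' }
  '(' is in predict set, so this production goes in M[E, '(']
E → X: PREDICT = { '(' }
  '(' is in predict set, so this production goes in M[E, '(']

M[E, '('] = E → (, E → ( + E, E → X  (a multiply-defined cell — the grammar is not LL(1))

Answer: E → (, E → ( + E, E → X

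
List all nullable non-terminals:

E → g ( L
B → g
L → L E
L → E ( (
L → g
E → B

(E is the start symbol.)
None

A non-terminal is nullable if it can derive ε (the empty string): either it has an ε-production, or it has a production whose right-hand side consists entirely of nullable non-terminals.

There are no ε-productions, so no non-terminal can derive ε.
No non-terminals are nullable.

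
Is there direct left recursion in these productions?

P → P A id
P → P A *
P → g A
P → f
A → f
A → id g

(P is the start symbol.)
Yes, P is left-recursive

Direct left recursion occurs when N → N α for some non-terminal N (the right-hand side begins with the left-hand side itself).

P → P A id: LEFT RECURSIVE (starts with P)
P → P A *: LEFT RECURSIVE (starts with P)
P → g A: starts with g
P → f: starts with f
A → f: starts with f
A → id g: starts with id

The grammar has direct left recursion on: P.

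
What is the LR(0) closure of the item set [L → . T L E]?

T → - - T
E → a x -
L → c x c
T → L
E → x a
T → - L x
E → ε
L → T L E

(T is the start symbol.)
{ [L → . T L E], [L → . c x c], [T → . - - T], [T → . - L x], [T → . L] }

Start with: [L → . T L E]
  [L → . T L E] has the dot before T: add [T → . - - T], [T → . L], [T → . - L x]
  [T → . L] has the dot before L: add [L → . c x c]
No further items can be added.

CLOSURE = { [L → . T L E], [L → . c x c], [T → . - - T], [T → . - L x], [T → . L] }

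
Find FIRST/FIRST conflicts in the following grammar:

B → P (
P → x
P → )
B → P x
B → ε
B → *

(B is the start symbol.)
Yes. B → P '(' / B → P x on { ')', 'x' }

A FIRST/FIRST conflict occurs when two productions N → α and N → β for the same non-terminal have FIRST(α) ∩ FIRST(β) ≠ ∅ (with ε ∈ FIRST of a nullable right-hand side, so two nullable alternatives also conflict).

FIRST sets of the non-terminals at (or reachable through a nullable prefix from) the front of some alternative:
  FIRST(P) = { ')', 'x' }

Productions for B:
  B → P (: FIRST = { ')', 'x' }
  B → P x: FIRST = { ')', 'x' }
  B → ε: FIRST = { ε }
  B → *: FIRST = { '*' }
Productions for P:
  P → x: FIRST = { 'x' }
  P → ): FIRST = { ')' }

Conflict for B: B → P ( and B → P x
  Overlap: { ')', 'x' }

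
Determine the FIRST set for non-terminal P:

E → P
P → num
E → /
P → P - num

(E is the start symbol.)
From P → num:
  - num is a terminal: add 'num' and stop
From P → P - num:
  - P is the symbol being defined: contributes nothing new
    P is not nullable, so stop

Collecting: FIRST(P) = { 'num' }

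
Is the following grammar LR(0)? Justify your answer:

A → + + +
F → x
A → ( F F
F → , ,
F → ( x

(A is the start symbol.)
A grammar is LR(0) if no state in the canonical LR(0) collection has:
  - both a shift item (dot before a terminal) and a complete item (shift-reduce conflict), or
  - two or more complete items (reduce-reduce conflict; the accept item [A' → A .] counts as a complete item here).

Augment with A' → A and build the canonical LR(0) collection (I0 = CLOSURE({[A' → . A]}), then GOTO on every symbol after a dot until no new states appear). It has 13 states:
  I0: { [A → . ( F F], [A → . + + +], [A' → . A] }  — shift
  I1: { [A → ( . F F], [F → . ( x], [F → . , ,], [F → . x] }  — shift
  I2: { [A → + . + +] }  — shift
  I3: { [A' → A .] }  — accept
  I4: { [A → + + . +] }  — shift
  I5: { [A → + + + .] }  — reduce
  I6: { [F → ( . x] }  — shift
  I7: { [F → , . ,] }  — shift
  I8: { [A → ( F . F], [F → . ( x], [F → . , ,], [F → . x] }  — shift
  I9: { [F → x .] }  — reduce
  I10: { [A → ( F F .] }  — reduce
  I11: { [F → , , .] }  — reduce
  I12: { [F → ( x .] }  — reduce

Every state is either a pure shift/goto state or contains exactly one complete item and nothing to shift — no conflicts. The grammar is LR(0).

Answer: Yes, the grammar is LR(0)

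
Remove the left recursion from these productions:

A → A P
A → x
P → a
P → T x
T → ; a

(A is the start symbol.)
A is directly left-recursive. The standard transformation for
  A → A α₁ | ... | A α_m | β₁ | ... | β_n
is
  A  → β₁ A' | ... | β_n A'
  A' → α₁ A' | ... | α_m A' | ε

A → x becomes A → x A'
A → A P becomes A' → P A'
Add A' → ε

Productions for other non-terminals are unchanged:
  P → a
  P → T x
  T → ; a

Resulting grammar:
A → x A'
A' → P A'
A' → ε
P → a
P → T x
T → ; a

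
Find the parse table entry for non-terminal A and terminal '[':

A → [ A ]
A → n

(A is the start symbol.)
A → [ A ]

To find M[A, '['], we find productions for A where '[' is in the predict set (PREDICT(N → α) = (FIRST(α) \ {ε}) ∪ (FOLLOW(N) if α ⇒* ε)).

A → [ A ]: PREDICT = { '[' }
  '[' is in predict set, so this production goes in M[A, '[']
A → n: PREDICT = { 'n' }

M[A, '['] = A → [ A ]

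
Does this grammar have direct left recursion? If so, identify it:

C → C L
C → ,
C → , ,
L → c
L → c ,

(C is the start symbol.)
Yes, C is left-recursive

C → C L: LEFT RECURSIVE (starts with C)
C → ,: starts with ','
C → , ,: starts with ','
L → c: starts with c
L → c ,: starts with c

The grammar has direct left recursion on: C.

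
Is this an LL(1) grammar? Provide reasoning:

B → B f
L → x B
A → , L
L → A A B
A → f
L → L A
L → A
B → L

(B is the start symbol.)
Relevant sets:
  FIRST(B) = { ',', 'f', 'x' }
  FIRST(L) = { ',', 'f', 'x' }
  FIRST(A) = { ',', 'f' }

For B:
  PREDICT(B → B f) = { ',', 'f', 'x' }
  PREDICT(B → L) = { ',', 'f', 'x' }
For L:
  PREDICT(L → x B) = { 'x' }
  PREDICT(L → A A B) = { ',', 'f' }
  PREDICT(L → L A) = { ',', 'f', 'x' }
  PREDICT(L → A) = { ',', 'f' }
For A:
  PREDICT(A → ',' L) = { ',' }
  PREDICT(A → f) = { 'f' }

Conflict found: Predict set conflict for B: { ',', 'f', 'x' }
The grammar is NOT LL(1).

Answer: No. Predict set conflict for B: { ',', 'f', 'x' }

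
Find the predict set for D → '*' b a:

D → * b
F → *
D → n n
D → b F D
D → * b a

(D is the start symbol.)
{ '*' }

PREDICT(D → '*' b a) = (FIRST(RHS) \ {ε}) ∪ (FOLLOW(D) if ε ∈ FIRST(RHS), i.e. RHS ⇒* ε)
FIRST('*' b a) = { '*' }
ε ∉ FIRST('*' b a), so FOLLOW(D) is not added.
PREDICT(D → '*' b a) = { '*' }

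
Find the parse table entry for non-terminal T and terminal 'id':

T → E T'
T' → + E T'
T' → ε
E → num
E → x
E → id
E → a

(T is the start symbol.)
To find M[T, 'id'], we find productions for T where 'id' is in the predict set (PREDICT(N → α) = (FIRST(α) \ {ε}) ∪ (FOLLOW(N) if α ⇒* ε)).

Relevant sets:
  FIRST(E) = { 'a', 'id', 'num', 'x' }

T → E T': PREDICT = { 'a', 'id', 'num', 'x' }
  'id' is in predict set, so this production goes in M[T, 'id']

M[T, 'id'] = T → E T'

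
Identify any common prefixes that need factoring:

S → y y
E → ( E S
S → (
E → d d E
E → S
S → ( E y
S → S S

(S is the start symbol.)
Left-factoring is needed when two productions for the same non-terminal
share a common prefix on the right-hand side.

Productions for S:
  S → y y
  S → (
  S → ( E y
  S → S S
Productions for E:
  E → ( E S
  E → d d E
  E → S

Found common prefix '(' in productions for S

Answer: Yes, S has productions with common prefix '('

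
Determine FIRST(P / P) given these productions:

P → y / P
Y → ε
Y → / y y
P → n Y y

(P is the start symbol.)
{ 'n', 'y' }

FIRST sets of the non-terminals involved (from the grammar, by fixed-point iteration):
  FIRST(P) = { 'n', 'y' }

To compute FIRST(P / P), process the symbols left to right:
Symbol P is a non-terminal. Add FIRST(P) \ {ε} = { 'n', 'y' }
P is not nullable (ε ∉ FIRST(P)), so stop here.
FIRST(P / P) = { 'n', 'y' }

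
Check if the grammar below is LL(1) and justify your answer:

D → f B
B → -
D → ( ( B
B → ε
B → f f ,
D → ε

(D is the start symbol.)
A grammar is LL(1) if for each non-terminal N with multiple productions, the predict sets of those productions are pairwise disjoint, where PREDICT(N → α) = (FIRST(α) \ {ε}) ∪ (FOLLOW(N) if α ⇒* ε).

Relevant sets:
  FOLLOW(D) = { $ }
  FOLLOW(B) = { $ }

For D:
  PREDICT(D → f B) = { 'f' }
  PREDICT(D → '(' '(' B) = { '(' }
  PREDICT(D → ε) = { $ }
For B:
  PREDICT(B → '-') = { '-' }
  PREDICT(B → ε) = { $ }
  PREDICT(B → f f ',') = { 'f' }

All predict sets are disjoint. The grammar IS LL(1).

Answer: Yes, the grammar is LL(1).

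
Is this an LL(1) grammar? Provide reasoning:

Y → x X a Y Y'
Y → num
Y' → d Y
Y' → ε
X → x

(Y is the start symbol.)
A grammar is LL(1) if for each non-terminal N with multiple productions, the predict sets of those productions are pairwise disjoint, where PREDICT(N → α) = (FIRST(α) \ {ε}) ∪ (FOLLOW(N) if α ⇒* ε).

Relevant sets:
  FOLLOW(Y') = { $, 'd' }

For Y:
  PREDICT(Y → x X a Y Y') = { 'x' }
  PREDICT(Y → num) = { 'num' }
For Y':
  PREDICT(Y' → d Y) = { 'd' }
  PREDICT(Y' → ε) = { $, 'd' }
X has a single production, so nothing to check there.

Conflict found: Predict set conflict for Y': { 'd' }
The grammar is NOT LL(1).

Answer: No. Predict set conflict for Y': { 'd' }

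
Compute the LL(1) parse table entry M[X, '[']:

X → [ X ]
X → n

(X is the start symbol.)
To find M[X, '['], we find productions for X where '[' is in the predict set (PREDICT(N → α) = (FIRST(α) \ {ε}) ∪ (FOLLOW(N) if α ⇒* ε)).

X → [ X ]: PREDICT = { '[' }
  '[' is in predict set, so this production goes in M[X, '[']
X → n: PREDICT = { 'n' }

M[X, '['] = X → [ X ]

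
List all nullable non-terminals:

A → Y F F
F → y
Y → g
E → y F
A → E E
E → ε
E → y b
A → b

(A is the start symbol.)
ε-productions: E → ε
So E is immediately nullable.
A → E E: every symbol on the right is nullable, so A is nullable too.
No further non-terminal can be added: every production for the remaining non-terminals contains a terminal or a non-nullable non-terminal.
Nullable = { 'A', 'E' }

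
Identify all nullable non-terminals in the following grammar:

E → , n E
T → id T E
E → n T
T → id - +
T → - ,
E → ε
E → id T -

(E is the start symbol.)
{ 'E' }

ε-productions: E → ε
So E is immediately nullable.
No further non-terminal can be added: every production for the remaining non-terminals contains a terminal or a non-nullable non-terminal.
Nullable = { 'E' }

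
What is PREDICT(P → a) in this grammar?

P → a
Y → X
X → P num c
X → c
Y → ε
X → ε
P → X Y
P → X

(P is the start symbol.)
PREDICT(P → a) = (FIRST(RHS) \ {ε}) ∪ (FOLLOW(P) if ε ∈ FIRST(RHS), i.e. RHS ⇒* ε)
FIRST(a) = { 'a' }
ε ∉ FIRST(a), so FOLLOW(P) is not added.
PREDICT(P → a) = { 'a' }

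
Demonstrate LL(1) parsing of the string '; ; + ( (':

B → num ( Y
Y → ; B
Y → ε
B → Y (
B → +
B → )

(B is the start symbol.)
LL(1) parsing maintains a stack (initially the start symbol over $) and the input. At each step: if the stack top is a terminal, match it against the current input token; if it is a non-terminal N, replace it with the RHS of M[N, lookahead] (the unique production whose predict set contains the lookahead).

Stack is shown with the top on the left.

Stack      Input        Action
------------------------------
B $        ; ; + ( ( $  output B → Y (
Y ( $      ; ; + ( ( $  output Y → ; B
; B ( $    ; ; + ( ( $  match ';'
B ( $      ; + ( ( $    output B → Y (
Y ( ( $    ; + ( ( $    output Y → ; B
; B ( ( $  ; + ( ( $    match ';'
B ( ( $    + ( ( $      output B → +
+ ( ( $    + ( ( $      match '+'
( ( $      ( ( $        match '('
( $        ( $          match '('
$          $            accept

The string is accepted.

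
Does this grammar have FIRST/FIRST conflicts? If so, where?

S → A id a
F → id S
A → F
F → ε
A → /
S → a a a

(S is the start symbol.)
A FIRST/FIRST conflict occurs when two productions N → α and N → β for the same non-terminal have FIRST(α) ∩ FIRST(β) ≠ ∅ (with ε ∈ FIRST of a nullable right-hand side, so two nullable alternatives also conflict).

FIRST sets of the non-terminals at (or reachable through a nullable prefix from) the front of some alternative:
  FIRST(A) = { '/', 'id', ε }
  FIRST(F) = { 'id', ε }

Productions for S:
  S → A id a: FIRST = { '/', 'id' }
  S → a a a: FIRST = { 'a' }
Productions for F:
  F → id S: FIRST = { 'id' }
  F → ε: FIRST = { ε }
Productions for A:
  A → F: FIRST = { 'id', ε }
  A → /: FIRST = { '/' }

All alternatives of each non-terminal have pairwise disjoint FIRST sets.

Answer: No FIRST/FIRST conflicts.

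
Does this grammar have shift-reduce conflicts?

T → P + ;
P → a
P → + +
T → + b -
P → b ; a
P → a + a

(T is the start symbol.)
Yes — I4: [P → a .] vs [P → a . + a]

Augment with T' → T and build the canonical LR(0) collection (I0 = CLOSURE({[T' → . T]}), then GOTO on every symbol after a dot until no new states appear). It has 15 states:
  I0: { [P → . + +], [P → . a + a], [P → . a], [P → . b ; a], [T → . + b -], [T → . P + ;], [T' → . T] }  — shift
  I1: { [P → + . +], [T → + . b -] }  — shift
  I2: { [T → P . + ;] }  — shift
  I3: { [T' → T .] }  — accept
  I4: { [P → a . + a], [P → a .] }  — shift, reduce
  I5: { [P → b . ; a] }  — shift
  I6: { [P → b ; . a] }  — shift
  I7: { [P → b ; a .] }  — reduce
  I8: { [P → a + . a] }  — shift
  I9: { [P → a + a .] }  — reduce
  I10: { [T → P + . ;] }  — shift
  I11: { [T → P + ; .] }  — reduce
  I12: { [P → + + .] }  — reduce
  I13: { [T → + b . -] }  — shift
  I14: { [T → + b - .] }  — reduce

I4 contains reduce item [P → a .] and shift item [P → a . + a] — shift-reduce conflict.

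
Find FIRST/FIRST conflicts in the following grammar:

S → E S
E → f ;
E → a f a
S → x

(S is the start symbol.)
No FIRST/FIRST conflicts.

A FIRST/FIRST conflict occurs when two productions N → α and N → β for the same non-terminal have FIRST(α) ∩ FIRST(β) ≠ ∅ (with ε ∈ FIRST of a nullable right-hand side, so two nullable alternatives also conflict).

FIRST sets of the non-terminals at (or reachable through a nullable prefix from) the front of some alternative:
  FIRST(E) = { 'a', 'f' }

Productions for S:
  S → E S: FIRST = { 'a', 'f' }
  S → x: FIRST = { 'x' }
Productions for E:
  E → f ;: FIRST = { 'f' }
  E → a f a: FIRST = { 'a' }

All alternatives of each non-terminal have pairwise disjoint FIRST sets.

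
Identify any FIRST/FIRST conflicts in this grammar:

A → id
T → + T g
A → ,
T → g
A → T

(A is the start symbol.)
No FIRST/FIRST conflicts.

A FIRST/FIRST conflict occurs when two productions N → α and N → β for the same non-terminal have FIRST(α) ∩ FIRST(β) ≠ ∅ (with ε ∈ FIRST of a nullable right-hand side, so two nullable alternatives also conflict).

FIRST sets of the non-terminals at (or reachable through a nullable prefix from) the front of some alternative:
  FIRST(T) = { '+', 'g' }

Productions for A:
  A → id: FIRST = { 'id' }
  A → ,: FIRST = { ',' }
  A → T: FIRST = { '+', 'g' }
Productions for T:
  T → + T g: FIRST = { '+' }
  T → g: FIRST = { 'g' }

All alternatives of each non-terminal have pairwise disjoint FIRST sets.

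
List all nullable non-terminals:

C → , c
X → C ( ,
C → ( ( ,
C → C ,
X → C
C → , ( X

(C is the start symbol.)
A non-terminal is nullable if it can derive ε (the empty string): either it has an ε-production, or it has a production whose right-hand side consists entirely of nullable non-terminals.

There are no ε-productions, so no non-terminal can derive ε.
No non-terminals are nullable.

Answer: None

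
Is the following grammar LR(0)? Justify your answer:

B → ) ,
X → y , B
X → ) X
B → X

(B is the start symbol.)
Augment with B' → B and build the canonical LR(0) collection (I0 = CLOSURE({[B' → . B]}), then GOTO on every symbol after a dot until no new states appear). It has 10 states:
  I0: { [B → . ) ,], [B → . X], [B' → . B], [X → . ) X], [X → . y , B] }  — shift
  I1: { [B → ) . ,], [X → ) . X], [X → . ) X], [X → . y , B] }  — shift
  I2: { [B' → B .] }  — accept
  I3: { [B → X .] }  — reduce
  I4: { [X → y . , B] }  — shift
  I5: { [B → . ) ,], [B → . X], [X → . ) X], [X → . y , B], [X → y , . B] }  — shift
  I6: { [X → y , B .] }  — reduce
  I7: { [X → ) . X], [X → . ) X], [X → . y , B] }  — shift
  I8: { [B → ) , .] }  — reduce
  I9: { [X → ) X .] }  — reduce

Every state is either a pure shift/goto state or contains exactly one complete item and nothing to shift — no conflicts. The grammar is LR(0).

Answer: Yes, the grammar is LR(0)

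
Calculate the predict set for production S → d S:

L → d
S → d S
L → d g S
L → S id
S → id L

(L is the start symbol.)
PREDICT(S → d S) = (FIRST(RHS) \ {ε}) ∪ (FOLLOW(S) if ε ∈ FIRST(RHS), i.e. RHS ⇒* ε)
FIRST(d S) = { 'd' }
ε ∉ FIRST(d S), so FOLLOW(S) is not added.
PREDICT(S → d S) = { 'd' }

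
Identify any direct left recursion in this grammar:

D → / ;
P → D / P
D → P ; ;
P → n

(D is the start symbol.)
Direct left recursion occurs when N → N α for some non-terminal N (the right-hand side begins with the left-hand side itself).

D → / ;: starts with '/'
P → D / P: starts with D
D → P ; ;: starts with P
P → n: starts with n

No direct left recursion found.

Answer: No direct left recursion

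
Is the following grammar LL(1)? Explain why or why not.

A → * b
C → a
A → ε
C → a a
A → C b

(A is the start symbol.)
No. Predict set conflict for C: { 'a' }

Relevant sets:
  FIRST(C) = { 'a' }
  FOLLOW(A) = { $ }

For A:
  PREDICT(A → '*' b) = { '*' }
  PREDICT(A → ε) = { $ }
  PREDICT(A → C b) = { 'a' }
For C:
  PREDICT(C → a) = { 'a' }
  PREDICT(C → a a) = { 'a' }

Conflict found: Predict set conflict for C: { 'a' }
The grammar is NOT LL(1).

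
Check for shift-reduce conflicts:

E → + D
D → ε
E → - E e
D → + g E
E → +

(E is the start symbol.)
Yes — I1: [D → .] vs [D → . + g E]

A shift-reduce conflict occurs when an LR(0) state has both:
  - a complete (reduce) item [A → α .] (dot at the end), and
  - a shift item [B → β . c γ] (dot before a terminal).

Augment with E' → E and build the canonical LR(0) collection (I0 = CLOSURE({[E' → . E]}), then GOTO on every symbol after a dot until no new states appear). It has 10 states:
  I0: { [E → . + D], [E → . +], [E → . - E e], [E' → . E] }  — shift
  I1: { [D → . + g E], [D → .], [E → + . D], [E → + .] }  — shift, 2 reduces
  I2: { [E → - . E e], [E → . + D], [E → . +], [E → . - E e] }  — shift
  I3: { [E' → E .] }  — accept
  I4: { [E → - E . e] }  — shift
  I5: { [E → - E e .] }  — reduce
  I6: { [D → + . g E] }  — shift
  I7: { [E → + D .] }  — reduce
  I8: { [D → + g . E], [E → . + D], [E → . +], [E → . - E e] }  — shift
  I9: { [D → + g E .] }  — reduce

I1 contains reduce items [D → .], [E → + .] and shift item [D → . + g E] — shift-reduce conflict.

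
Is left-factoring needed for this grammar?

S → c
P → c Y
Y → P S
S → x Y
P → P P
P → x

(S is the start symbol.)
Left-factoring is needed when two productions for the same non-terminal
share a common prefix on the right-hand side.

Productions for S:
  S → c
  S → x Y
Productions for P:
  P → c Y
  P → P P
  P → x

No common prefixes found.

Answer: No, left-factoring is not needed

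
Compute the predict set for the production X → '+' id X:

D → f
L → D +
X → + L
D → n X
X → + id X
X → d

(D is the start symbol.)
{ '+' }

PREDICT(X → '+' id X) = (FIRST(RHS) \ {ε}) ∪ (FOLLOW(X) if ε ∈ FIRST(RHS), i.e. RHS ⇒* ε)
FIRST('+' id X) = { '+' }
ε ∉ FIRST('+' id X), so FOLLOW(X) is not added.
PREDICT(X → '+' id X) = { '+' }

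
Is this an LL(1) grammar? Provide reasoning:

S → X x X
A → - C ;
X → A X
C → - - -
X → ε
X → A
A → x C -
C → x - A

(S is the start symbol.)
No. Predict set conflict for X: { 'x' }

A grammar is LL(1) if for each non-terminal N with multiple productions, the predict sets of those productions are pairwise disjoint, where PREDICT(N → α) = (FIRST(α) \ {ε}) ∪ (FOLLOW(N) if α ⇒* ε).

Relevant sets:
  FIRST(A) = { '-', 'x' }
  FOLLOW(X) = { $, 'x' }

For A:
  PREDICT(A → '-' C ';') = { '-' }
  PREDICT(A → x C '-') = { 'x' }
For X:
  PREDICT(X → A X) = { '-', 'x' }
  PREDICT(X → ε) = { $, 'x' }
  PREDICT(X → A) = { '-', 'x' }
For C:
  PREDICT(C → '-' '-' '-') = { '-' }
  PREDICT(C → x '-' A) = { 'x' }
S has a single production, so nothing to check there.

Conflict found: Predict set conflict for X: { 'x' }
The grammar is NOT LL(1).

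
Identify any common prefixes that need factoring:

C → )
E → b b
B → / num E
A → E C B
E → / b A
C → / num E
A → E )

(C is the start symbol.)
Left-factoring is needed when two productions for the same non-terminal
share a common prefix on the right-hand side.

Productions for C:
  C → )
  C → / num E
Productions for E:
  E → b b
  E → / b A
Productions for A:
  A → E C B
  A → E )

Found common prefix 'E' in productions for A

Answer: Yes, A has productions with common prefix 'E'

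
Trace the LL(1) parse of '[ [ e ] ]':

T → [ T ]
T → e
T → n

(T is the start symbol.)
Stack is shown with the top on the left.

Stack      Input        Action
------------------------------
T $        [ [ e ] ] $  output T → [ T ]
[ T ] $    [ [ e ] ] $  match '['
T ] $      [ e ] ] $    output T → [ T ]
[ T ] ] $  [ e ] ] $    match '['
T ] ] $    e ] ] $      output T → e
e ] ] $    e ] ] $      match 'e'
] ] $      ] ] $        match ']'
] $        ] $          match ']'
$          $            accept

The string is accepted.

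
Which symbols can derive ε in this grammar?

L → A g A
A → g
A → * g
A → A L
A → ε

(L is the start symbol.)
A non-terminal is nullable if it can derive ε (the empty string): either it has an ε-production, or it has a production whose right-hand side consists entirely of nullable non-terminals.

ε-productions: A → ε
So A is immediately nullable.
No further non-terminal can be added: every production for the remaining non-terminals contains a terminal or a non-nullable non-terminal.
Nullable = { 'A' }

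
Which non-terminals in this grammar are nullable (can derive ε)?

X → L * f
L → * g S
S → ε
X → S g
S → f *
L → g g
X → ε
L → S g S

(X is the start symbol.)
{ 'S', 'X' }

ε-productions: S → ε, X → ε
So S, X are immediately nullable.
No further non-terminal can be added: every production for the remaining non-terminals contains a terminal or a non-nullable non-terminal.
Nullable = { 'S', 'X' }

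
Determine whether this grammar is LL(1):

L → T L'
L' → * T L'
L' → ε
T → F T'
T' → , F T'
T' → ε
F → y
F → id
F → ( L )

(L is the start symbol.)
A grammar is LL(1) if for each non-terminal N with multiple productions, the predict sets of those productions are pairwise disjoint, where PREDICT(N → α) = (FIRST(α) \ {ε}) ∪ (FOLLOW(N) if α ⇒* ε).

Relevant sets:
  FOLLOW(L') = { $, ')' }
  FOLLOW(T') = { $, ')', '*' }

For L':
  PREDICT(L' → '*' T L') = { '*' }
  PREDICT(L' → ε) = { $, ')' }
For T':
  PREDICT(T' → ',' F T') = { ',' }
  PREDICT(T' → ε) = { $, ')', '*' }
For F:
  PREDICT(F → y) = { 'y' }
  PREDICT(F → id) = { 'id' }
  PREDICT(F → '(' L ')') = { '(' }
L, T have a single production, so nothing to check there.

All predict sets are disjoint. The grammar IS LL(1).

Answer: Yes, the grammar is LL(1).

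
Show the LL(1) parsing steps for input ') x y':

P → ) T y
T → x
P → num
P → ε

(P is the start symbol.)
Stack is shown with the top on the left.

Stack    Input    Action
------------------------
P $      ) x y $  output P → ) T y
) T y $  ) x y $  match ')'
T y $    x y $    output T → x
x y $    x y $    match 'x'
y $      y $      match 'y'
$        $        accept

The string is accepted.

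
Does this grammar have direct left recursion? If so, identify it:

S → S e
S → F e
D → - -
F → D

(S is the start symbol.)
Direct left recursion occurs when N → N α for some non-terminal N (the right-hand side begins with the left-hand side itself).

S → S e: LEFT RECURSIVE (starts with S)
S → F e: starts with F
D → - -: starts with '-'
F → D: starts with D

The grammar has direct left recursion on: S.

Answer: Yes, S is left-recursive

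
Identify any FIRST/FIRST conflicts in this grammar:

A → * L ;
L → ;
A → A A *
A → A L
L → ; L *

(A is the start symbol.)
A FIRST/FIRST conflict occurs when two productions N → α and N → β for the same non-terminal have FIRST(α) ∩ FIRST(β) ≠ ∅ (with ε ∈ FIRST of a nullable right-hand side, so two nullable alternatives also conflict).

FIRST sets of the non-terminals at (or reachable through a nullable prefix from) the front of some alternative:
  FIRST(A) = { '*' }

Productions for A:
  A → * L ;: FIRST = { '*' }
  A → A A *: FIRST = { '*' }
  A → A L: FIRST = { '*' }
Productions for L:
  L → ;: FIRST = { ';' }
  L → ; L *: FIRST = { ';' }

Conflict for A: A → * L ; and A → A A *
  Overlap: { '*' }
Conflict for A: A → * L ; and A → A L
  Overlap: { '*' }
Conflict for A: A → A A * and A → A L
  Overlap: { '*' }
Conflict for L: L → ; and L → ; L *
  Overlap: { ';' }

Answer: Yes. A → '*' L ';' / A → A A '*' on { '*' }; A → '*' L ';' / A → A L on { '*' }; A → A A '*' / A → A L on { '*' }; L → ';' / L → ';' L '*' on { ';' }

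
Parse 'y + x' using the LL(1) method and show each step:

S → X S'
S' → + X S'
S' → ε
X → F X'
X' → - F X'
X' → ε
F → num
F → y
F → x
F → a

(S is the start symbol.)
LL(1) parsing maintains a stack (initially the start symbol over $) and the input. At each step: if the stack top is a terminal, match it against the current input token; if it is a non-terminal N, replace it with the RHS of M[N, lookahead] (the unique production whose predict set contains the lookahead).

Stack is shown with the top on the left.

Stack      Input    Action
--------------------------
S $        y + x $  output S → X S'
X S' $     y + x $  output X → F X'
F X' S' $  y + x $  output F → y
y X' S' $  y + x $  match 'y'
X' S' $    + x $    output X' → ε
S' $       + x $    output S' → + X S'
+ X S' $   + x $    match '+'
X S' $     x $      output X → F X'
F X' S' $  x $      output F → x
x X' S' $  x $      match 'x'
X' S' $    $        output X' → ε
S' $       $        output S' → ε
$          $        accept

The string is accepted.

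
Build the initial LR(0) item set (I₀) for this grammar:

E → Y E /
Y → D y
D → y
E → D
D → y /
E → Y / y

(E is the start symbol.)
{ [D → . y /], [D → . y], [E → . D], [E → . Y / y], [E → . Y E /], [E' → . E], [Y → . D y] }

First, augment the grammar with E' → E
I₀ = CLOSURE({ [E' → . E] }):
  [E' → . E] has the dot before E: add [E → . Y E /], [E → . D], [E → . Y / y]
  [E → . Y E /] has the dot before Y: add [Y → . D y]
  [E → . D] has the dot before D: add [D → . y], [D → . y /]
No further items can be added.

I₀ = { [D → . y /], [D → . y], [E → . D], [E → . Y / y], [E → . Y E /], [E' → . E], [Y → . D y] }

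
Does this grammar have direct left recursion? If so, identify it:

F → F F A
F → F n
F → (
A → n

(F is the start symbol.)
Yes, F is left-recursive

F → F F A: LEFT RECURSIVE (starts with F)
F → F n: LEFT RECURSIVE (starts with F)
F → (: starts with '('
A → n: starts with n

The grammar has direct left recursion on: F.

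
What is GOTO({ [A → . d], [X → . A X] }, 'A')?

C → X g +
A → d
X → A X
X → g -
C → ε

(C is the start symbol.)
{ [A → . d], [X → . A X], [X → . g -], [X → A . X] }

GOTO(I, 'A') = CLOSURE({ [A → αX.β] : [A → α.Xβ] ∈ I, X = 'A' })

Items with dot before 'A', with the dot advanced:
  [X → . A X] → [X → A . X]
Closure of the advanced items:
  [X → A . X] has the dot before X: add [X → . A X], [X → . g -]
  [X → . A X] has the dot before A: add [A → . d]

GOTO = { [A → . d], [X → . A X], [X → . g -], [X → A . X] }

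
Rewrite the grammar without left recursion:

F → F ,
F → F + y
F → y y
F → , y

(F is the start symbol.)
F → y y F'
F → , y F'
F' → , F'
F' → + y F'
F' → ε

F is directly left-recursive. The standard transformation for
  A → A α₁ | ... | A α_m | β₁ | ... | β_n
is
  A  → β₁ A' | ... | β_n A'
  A' → α₁ A' | ... | α_m A' | ε

F → y y becomes F → y y F'
F → , y becomes F → , y F'
F → F , becomes F' → , F'
F → F + y becomes F' → + y F'
Add F' → ε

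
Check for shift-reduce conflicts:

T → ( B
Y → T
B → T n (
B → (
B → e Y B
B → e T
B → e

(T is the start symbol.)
Augment with T' → T and build the canonical LR(0) collection (I0 = CLOSURE({[T' → . T]}), then GOTO on every symbol after a dot until no new states appear). It has 12 states:
  I0: { [T → . ( B], [T' → . T] }  — shift
  I1: { [B → . (], [B → . T n (], [B → . e T], [B → . e Y B], [B → . e], [T → ( . B], [T → . ( B] }  — shift
  I2: { [T' → T .] }  — accept
  I3: { [B → ( .], [B → . (], [B → . T n (], [B → . e T], [B → . e Y B], [B → . e], [T → ( . B], [T → . ( B] }  — shift, reduce
  I4: { [T → ( B .] }  — reduce
  I5: { [B → T . n (] }  — shift
  I6: { [B → e . T], [B → e . Y B], [B → e .], [T → . ( B], [Y → . T] }  — shift, reduce
  I7: { [B → e T .], [Y → T .] }  — 2 reduces
  I8: { [B → . (], [B → . T n (], [B → . e T], [B → . e Y B], [B → . e], [B → e Y . B], [T → . ( B] }  — shift
  I9: { [B → e Y B .] }  — reduce
  I10: { [B → T n . (] }  — shift
  I11: { [B → T n ( .] }  — reduce

I3 contains reduce item [B → ( .] and shift items [B → . (], [B → . e], [B → . e T], [B → . e Y B], [T → . ( B] — shift-reduce conflict.
I6 contains reduce item [B → e .] and shift item [T → . ( B] — shift-reduce conflict.

Answer: Yes — I3: [B → ( .] vs [B → . (]; I6: [B → e .] vs [T → . ( B]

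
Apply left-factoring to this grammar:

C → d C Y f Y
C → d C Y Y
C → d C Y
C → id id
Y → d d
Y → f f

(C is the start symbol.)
C → d C Y C'
C' → f Y
C' → Y
C' → ε
C → id id
Y → d d
Y → f f

Left-factoring transforms A → αβ₁ | αβ₂ into A → αA' and A' → β₁ | β₂
(α is the longest common prefix among the alternatives). Repeat until
no nonterminal has two alternatives with a common prefix.

Round 1: C has alternatives sharing prefix 'd C Y'. Introduce C': C → d C Y C'
  Add: C' → f Y
  Add: C' → Y
  Add: C' → ε

No remaining common prefixes — done.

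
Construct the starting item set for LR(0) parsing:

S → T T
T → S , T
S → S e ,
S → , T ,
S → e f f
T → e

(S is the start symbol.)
First, augment the grammar with S' → S
I₀ = CLOSURE({ [S' → . S] }):
  [S' → . S] has the dot before S: add [S → . T T], [S → . S e ,], [S → . , T ,], [S → . e f f]
  [S → . T T] has the dot before T: add [T → . S , T], [T → . e]
No further items can be added.

I₀ = { [S → . , T ,], [S → . S e ,], [S → . T T], [S → . e f f], [S' → . S], [T → . S , T], [T → . e] }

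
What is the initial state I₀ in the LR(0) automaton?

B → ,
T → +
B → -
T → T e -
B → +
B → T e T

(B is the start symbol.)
{ [B → . +], [B → . ,], [B → . -], [B → . T e T], [B' → . B], [T → . +], [T → . T e -] }

First, augment the grammar with B' → B
I₀ = CLOSURE({ [B' → . B] }):
  [B' → . B] has the dot before B: add [B → . ,], [B → . -], [B → . +], [B → . T e T]
  [B → . T e T] has the dot before T: add [T → . +], [T → . T e -]
No further items can be added.

I₀ = { [B → . +], [B → . ,], [B → . -], [B → . T e T], [B' → . B], [T → . +], [T → . T e -] }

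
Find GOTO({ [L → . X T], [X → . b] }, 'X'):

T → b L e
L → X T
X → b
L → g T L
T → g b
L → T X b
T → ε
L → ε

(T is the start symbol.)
GOTO(I, 'X') = CLOSURE({ [A → αX.β] : [A → α.Xβ] ∈ I, X = 'X' })

Items with dot before 'X', with the dot advanced:
  [L → . X T] → [L → X . T]
Closure of the advanced items:
  [L → X . T] has the dot before T: add [T → . b L e], [T → . g b], [T → .]

GOTO = { [L → X . T], [T → . b L e], [T → . g b], [T → .] }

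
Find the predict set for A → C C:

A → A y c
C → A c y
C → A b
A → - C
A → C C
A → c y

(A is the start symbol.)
PREDICT(A → C C) = (FIRST(RHS) \ {ε}) ∪ (FOLLOW(A) if ε ∈ FIRST(RHS), i.e. RHS ⇒* ε)
FIRST(C) = { '-', 'c' }
FIRST(C C) = { '-', 'c' }
ε ∉ FIRST(C C), so FOLLOW(A) is not added.
PREDICT(A → C C) = { '-', 'c' }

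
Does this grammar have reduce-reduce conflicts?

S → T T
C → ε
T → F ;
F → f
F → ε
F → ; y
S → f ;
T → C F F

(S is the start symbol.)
Augment with S' → S and build the canonical LR(0) collection (I0 = CLOSURE({[S' → . S]}), then GOTO on every symbol after a dot until no new states appear). It has 14 states:
  I0: { [C → .], [F → . ; y], [F → . f], [F → .], [S → . T T], [S → . f ;], [S' → . S], [T → . C F F], [T → . F ;] }  — shift, 2 reduces
  I1: { [F → ; . y] }  — shift
  I2: { [F → . ; y], [F → . f], [F → .], [T → C . F F] }  — shift, reduce
  I3: { [T → F . ;] }  — shift
  I4: { [S' → S .] }  — accept
  I5: { [C → .], [F → . ; y], [F → . f], [F → .], [S → T . T], [T → . C F F], [T → . F ;] }  — shift, 2 reduces
  I6: { [F → f .], [S → f . ;] }  — shift, reduce
  I7: { [S → f ; .] }  — reduce
  I8: { [S → T T .] }  — reduce
  I9: { [F → f .] }  — reduce
  I10: { [T → F ; .] }  — reduce
  I11: { [F → . ; y], [F → . f], [F → .], [T → C F . F] }  — shift, reduce
  I12: { [T → C F F .] }  — reduce
  I13: { [F → ; y .] }  — reduce

I0 contains complete items [C → .], [F → .] — reduce-reduce conflict.
I5 contains complete items [C → .], [F → .] — reduce-reduce conflict.

Answer: Yes — I0: [C → .] vs [F → .]; I5: [C → .] vs [F → .]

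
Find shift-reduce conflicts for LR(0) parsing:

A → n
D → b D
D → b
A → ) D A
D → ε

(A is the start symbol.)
Yes — I1: [D → .] vs [D → . b]; I5: [D → .] vs [D → . b]

A shift-reduce conflict occurs when an LR(0) state has both:
  - a complete (reduce) item [A → α .] (dot at the end), and
  - a shift item [B → β . c γ] (dot before a terminal).

Augment with A' → A and build the canonical LR(0) collection (I0 = CLOSURE({[A' → . A]}), then GOTO on every symbol after a dot until no new states appear). It has 8 states:
  I0: { [A → . ) D A], [A → . n], [A' → . A] }  — shift
  I1: { [A → ) . D A], [D → . b D], [D → . b], [D → .] }  — shift, reduce
  I2: { [A' → A .] }  — accept
  I3: { [A → n .] }  — reduce
  I4: { [A → ) D . A], [A → . ) D A], [A → . n] }  — shift
  I5: { [D → . b D], [D → . b], [D → .], [D → b . D], [D → b .] }  — shift, 2 reduces
  I6: { [D → b D .] }  — reduce
  I7: { [A → ) D A .] }  — reduce

I1 contains reduce item [D → .] and shift items [D → . b], [D → . b D] — shift-reduce conflict.
I5 contains reduce items [D → .], [D → b .] and shift items [D → . b], [D → . b D] — shift-reduce conflict.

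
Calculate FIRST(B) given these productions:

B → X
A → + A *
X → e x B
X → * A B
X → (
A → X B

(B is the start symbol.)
{ '(', '*', 'e' }

To compute FIRST(B), examine every production with B on the left-hand side, reading each right-hand side left to right until a non-nullable symbol is reached.

FIRST sets of the other non-terminals involved (by the same procedure, iterated to a fixed point):
  FIRST(X) = { '(', '*', 'e' }

From B → X:
  - X is a non-terminal: add FIRST(X) \ {ε} = { '(', '*', 'e' }
    X is not nullable, so stop

Collecting: FIRST(B) = { '(', '*', 'e' }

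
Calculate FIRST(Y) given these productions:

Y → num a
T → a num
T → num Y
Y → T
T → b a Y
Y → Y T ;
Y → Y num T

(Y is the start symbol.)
FIRST sets of the other non-terminals involved (by the same procedure, iterated to a fixed point):
  FIRST(T) = { 'a', 'b', 'num' }

From Y → num a:
  - num is a terminal: add 'num' and stop
From Y → T:
  - T is a non-terminal: add FIRST(T) \ {ε} = { 'a', 'b', 'num' }
    T is not nullable, so stop
From Y → Y T ;:
  - Y is the symbol being defined: contributes nothing new
    Y is not nullable, so stop
From Y → Y num T:
  - Y is the symbol being defined: contributes nothing new
    Y is not nullable, so stop

Collecting: FIRST(Y) = { 'a', 'b', 'num' }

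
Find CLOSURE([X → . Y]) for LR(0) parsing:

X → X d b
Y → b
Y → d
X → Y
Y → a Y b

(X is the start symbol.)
To compute CLOSURE, for each item [A → α.Bβ] where B is a non-terminal, add [B → .γ] for all productions B → γ; repeat for the newly added items until nothing changes.

Start with: [X → . Y]
  [X → . Y] has the dot before Y: add [Y → . b], [Y → . d], [Y → . a Y b]
No further items can be added.

CLOSURE = { [X → . Y], [Y → . a Y b], [Y → . b], [Y → . d] }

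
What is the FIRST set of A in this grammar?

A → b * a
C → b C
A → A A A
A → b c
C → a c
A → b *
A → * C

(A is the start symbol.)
To compute FIRST(A), examine every production with A on the left-hand side, reading each right-hand side left to right until a non-nullable symbol is reached.

From A → b * a:
  - b is a terminal: add 'b' and stop
From A → A A A:
  - A is the symbol being defined: contributes nothing new
    A is not nullable, so stop
From A → b c:
  - b is a terminal: add 'b' and stop
From A → b *:
  - b is a terminal: add 'b' and stop
From A → * C:
  - '*' is a terminal: add '*' and stop

Collecting: FIRST(A) = { '*', 'b' }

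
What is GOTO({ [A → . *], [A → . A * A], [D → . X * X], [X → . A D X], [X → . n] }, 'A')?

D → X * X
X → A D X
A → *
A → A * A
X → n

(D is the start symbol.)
{ [A → . *], [A → . A * A], [A → A . * A], [D → . X * X], [X → . A D X], [X → . n], [X → A . D X] }

GOTO(I, 'A') = CLOSURE({ [A → αX.β] : [A → α.Xβ] ∈ I, X = 'A' })

Items with dot before 'A', with the dot advanced:
  [A → . A * A] → [A → A . * A]
  [X → . A D X] → [X → A . D X]
Closure of the advanced items:
  [X → A . D X] has the dot before D: add [D → . X * X]
  [D → . X * X] has the dot before X: add [X → . A D X], [X → . n]
  [X → . A D X] has the dot before A: add [A → . *], [A → . A * A]

GOTO = { [A → . *], [A → . A * A], [A → A . * A], [D → . X * X], [X → . A D X], [X → . n], [X → A . D X] }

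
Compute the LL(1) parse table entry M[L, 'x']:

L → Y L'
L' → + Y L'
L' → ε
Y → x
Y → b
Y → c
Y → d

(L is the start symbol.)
L → Y L'

To find M[L, 'x'], we find productions for L where 'x' is in the predict set (PREDICT(N → α) = (FIRST(α) \ {ε}) ∪ (FOLLOW(N) if α ⇒* ε)).

Relevant sets:
  FIRST(Y) = { 'b', 'c', 'd', 'x' }

L → Y L': PREDICT = { 'b', 'c', 'd', 'x' }
  'x' is in predict set, so this production goes in M[L, 'x']

M[L, 'x'] = L → Y L'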